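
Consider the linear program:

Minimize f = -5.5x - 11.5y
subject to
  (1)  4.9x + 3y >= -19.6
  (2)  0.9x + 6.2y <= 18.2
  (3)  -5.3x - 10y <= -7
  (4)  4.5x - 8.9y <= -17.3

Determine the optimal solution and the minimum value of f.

x = 32/21, y = 19/7, minimum f = -1663/42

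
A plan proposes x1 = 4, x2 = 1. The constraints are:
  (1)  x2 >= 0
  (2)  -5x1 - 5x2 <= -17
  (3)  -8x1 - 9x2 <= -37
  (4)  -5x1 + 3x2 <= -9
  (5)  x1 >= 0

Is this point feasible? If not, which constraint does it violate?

(1): 1 ≥ 0 ✓
(2): -25 ≤ -17 ✓
(3): -41 ≤ -37 ✓
(4): -17 ≤ -9 ✓
(5): 4 ≥ 0 ✓

feasible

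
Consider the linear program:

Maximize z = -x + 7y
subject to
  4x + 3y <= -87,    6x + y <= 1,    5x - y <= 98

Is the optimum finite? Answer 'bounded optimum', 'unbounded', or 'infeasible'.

From the feasible point (45/7, -263/7), moving in the direction (-3, 4) keeps every constraint satisfied while z increases without bound.

unbounded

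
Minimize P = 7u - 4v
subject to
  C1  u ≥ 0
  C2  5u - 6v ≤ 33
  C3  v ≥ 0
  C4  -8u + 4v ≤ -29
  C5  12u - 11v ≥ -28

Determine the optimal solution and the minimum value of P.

u = 431/40, v = 143/10, minimum P = 729/40

Corner points and P = 7u - 4v:
  (33/5, 0) → P = 231/5
  (29/8, 0) → P = 203/8
  (431/40, 143/10) → P = 729/40
The feasible region is unbounded (it extends along (6, 5), (11, 12)), but P strictly increases along every unbounded feasible direction, so there is no improving ray and the minimum is attained at a vertex.

The optimum lies where -8u + 4v = -29 and 12u - 11v = -28.
Solving simultaneously gives u = 431/40, v = 143/10.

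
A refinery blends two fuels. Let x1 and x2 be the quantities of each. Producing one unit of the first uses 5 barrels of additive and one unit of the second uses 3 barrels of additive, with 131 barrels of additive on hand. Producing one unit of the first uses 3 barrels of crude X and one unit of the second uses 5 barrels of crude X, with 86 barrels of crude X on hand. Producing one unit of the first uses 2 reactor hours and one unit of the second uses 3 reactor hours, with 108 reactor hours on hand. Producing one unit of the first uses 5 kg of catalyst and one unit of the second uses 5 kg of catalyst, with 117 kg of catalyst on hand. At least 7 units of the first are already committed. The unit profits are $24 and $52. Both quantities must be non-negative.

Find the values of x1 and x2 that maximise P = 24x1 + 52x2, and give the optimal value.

Vertices and P = 24x1 + 52x2:
  (117/5, 0) → P = 2808/5
  (7, 0) → P = 168
  (31/2, 79/10) → P = 3914/5
  (7, 13) → P = 844

At the optimal vertex, 3x1 + 5x2 = 86 and x1 = 7.
Solving simultaneously gives x1 = 7, x2 = 13.

x1 = 7, x2 = 13, maximum P = 844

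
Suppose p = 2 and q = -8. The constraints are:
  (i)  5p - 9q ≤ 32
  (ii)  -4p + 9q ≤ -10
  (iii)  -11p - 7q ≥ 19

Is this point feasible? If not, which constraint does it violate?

not feasible — violates (i)

Constraint (i): 5p - 9q = 82, which is not ≤ 32. All other constraints are satisfied.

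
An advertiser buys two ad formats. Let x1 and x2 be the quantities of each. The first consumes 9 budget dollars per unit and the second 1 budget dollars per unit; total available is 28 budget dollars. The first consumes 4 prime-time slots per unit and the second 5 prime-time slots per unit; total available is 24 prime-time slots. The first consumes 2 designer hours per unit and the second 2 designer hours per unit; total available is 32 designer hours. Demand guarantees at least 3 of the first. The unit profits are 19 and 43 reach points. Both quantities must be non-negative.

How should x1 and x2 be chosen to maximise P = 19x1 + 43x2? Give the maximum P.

x1 = 3, x2 = 1, maximum P = 100

Feasible corners and P = 19x1 + 43x2:
  (28/9, 0) → P = 532/9
  (3, 0) → P = 57
  (3, 1) → P = 100

The optimum lies where 9x1 + x2 = 28 and x1 = 3.
Solving simultaneously gives x1 = 3, x2 = 1.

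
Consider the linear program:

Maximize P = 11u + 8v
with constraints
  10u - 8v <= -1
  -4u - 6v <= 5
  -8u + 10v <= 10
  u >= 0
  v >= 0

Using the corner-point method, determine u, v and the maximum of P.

u = 35/18, v = 23/9, maximum P = 251/6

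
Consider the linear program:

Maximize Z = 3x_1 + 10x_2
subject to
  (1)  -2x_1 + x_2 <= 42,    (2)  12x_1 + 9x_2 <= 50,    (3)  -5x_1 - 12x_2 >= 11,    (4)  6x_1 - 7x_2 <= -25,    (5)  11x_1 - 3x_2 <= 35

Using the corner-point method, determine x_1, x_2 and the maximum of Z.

x_1 = -515/29, x_2 = 188/29, maximum Z = 335/29

At the optimal vertex, -2x_1 + x_2 = 42 and -5x_1 - 12x_2 = 11.
Solving simultaneously gives x_1 = -515/29, x_2 = 188/29.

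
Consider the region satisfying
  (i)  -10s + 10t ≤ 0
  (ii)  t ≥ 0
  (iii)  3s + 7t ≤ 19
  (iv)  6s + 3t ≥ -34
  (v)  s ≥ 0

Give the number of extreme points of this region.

3

Of the 10 pairwise boundary intersections, those satisfying every inequality are:
  (0, 0)
  (19/10, 19/10)
  (19/3, 0)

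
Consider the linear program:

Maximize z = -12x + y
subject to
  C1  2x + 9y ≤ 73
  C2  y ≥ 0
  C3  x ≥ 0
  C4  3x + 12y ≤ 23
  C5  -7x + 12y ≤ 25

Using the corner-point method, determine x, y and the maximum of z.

x = 0, y = 23/12, maximum z = 23/12

Feasible corners and z = -12x + y:
  (0, 0) → z = 0
  (23/3, 0) → z = -92
  (0, 23/12) → z = 23/12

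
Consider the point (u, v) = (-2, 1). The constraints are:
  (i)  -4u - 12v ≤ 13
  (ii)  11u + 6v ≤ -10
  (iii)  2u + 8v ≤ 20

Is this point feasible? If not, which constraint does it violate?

feasible

(i): -4 ≤ 13 ✓
(ii): -16 ≤ -10 ✓
(iii): 4 ≤ 20 ✓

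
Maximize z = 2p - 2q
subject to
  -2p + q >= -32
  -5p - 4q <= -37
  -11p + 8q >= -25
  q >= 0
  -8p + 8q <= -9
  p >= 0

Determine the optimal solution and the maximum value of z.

p = 33/7, q = 47/14, maximum z = 19/7

Extreme points and z = 2p - 2q:
  (33/7, 47/14) → z = 19/7
  (83/18, 251/72) → z = 9/4
  (16/3, 101/24) → z = 9/4

At the optimal vertex, -5p - 4q = -37 and -11p + 8q = -25.
Solving simultaneously gives p = 33/7, q = 47/14.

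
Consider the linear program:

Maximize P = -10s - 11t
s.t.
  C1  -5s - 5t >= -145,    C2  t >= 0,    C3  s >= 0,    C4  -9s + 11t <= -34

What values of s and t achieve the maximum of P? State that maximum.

s = 34/9, t = 0, maximum P = -340/9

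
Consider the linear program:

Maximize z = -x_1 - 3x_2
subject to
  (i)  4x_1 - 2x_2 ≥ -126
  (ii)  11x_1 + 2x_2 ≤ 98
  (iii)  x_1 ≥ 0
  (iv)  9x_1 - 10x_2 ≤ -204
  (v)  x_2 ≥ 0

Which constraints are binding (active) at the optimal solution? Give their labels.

Corner points and z = -x_1 - 3x_2:
  (0, 49) → z = -147
  (143/32, 1563/64) → z = -4975/64
  (0, 102/5) → z = -306/5

The maximum is at (0, 102/5). Substituting into each constraint, equality holds for (iii) and (iv); the remaining constraints have slack.

(iii) and (iv)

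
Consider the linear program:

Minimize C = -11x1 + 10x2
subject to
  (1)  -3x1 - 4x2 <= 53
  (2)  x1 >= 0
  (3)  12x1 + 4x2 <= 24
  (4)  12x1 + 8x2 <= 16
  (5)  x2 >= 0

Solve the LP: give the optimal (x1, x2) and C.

Vertices and C = -11x1 + 10x2:
  (0, 2) → C = 20
  (0, 0) → C = 0
  (4/3, 0) → C = -44/3

x1 = 4/3, x2 = 0, minimum C = -44/3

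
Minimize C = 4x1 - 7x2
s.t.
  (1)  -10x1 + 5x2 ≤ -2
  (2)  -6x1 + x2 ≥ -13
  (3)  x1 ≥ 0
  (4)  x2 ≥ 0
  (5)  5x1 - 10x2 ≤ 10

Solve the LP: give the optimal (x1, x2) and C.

x1 = 63/20, x2 = 59/10, minimum C = -287/10

The binding constraints are -10x1 + 5x2 = -2 and -6x1 + x2 = -13.
Solving simultaneously gives x1 = 63/20, x2 = 59/10.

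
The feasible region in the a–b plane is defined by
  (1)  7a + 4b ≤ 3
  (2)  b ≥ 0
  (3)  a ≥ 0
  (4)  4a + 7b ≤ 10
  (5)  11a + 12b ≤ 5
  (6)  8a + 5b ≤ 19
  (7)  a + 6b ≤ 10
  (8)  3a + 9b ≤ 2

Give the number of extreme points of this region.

Intersecting each pair of boundary lines and keeping only the points that satisfy every inequality leaves:
  (3/7, 0)
  (2/5, 1/20)
  (0, 0)
  (0, 2/9)
  (1/3, 1/9)

5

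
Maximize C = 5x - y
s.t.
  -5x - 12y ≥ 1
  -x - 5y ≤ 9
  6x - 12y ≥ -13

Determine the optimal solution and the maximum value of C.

x = 103/13, y = -44/13, maximum C = 43

Corner points and C = 5x - y:
  (103/13, -44/13) → C = 43
  (-14/11, 59/132) → C = -899/132
  (-173/42, -41/42) → C = -412/21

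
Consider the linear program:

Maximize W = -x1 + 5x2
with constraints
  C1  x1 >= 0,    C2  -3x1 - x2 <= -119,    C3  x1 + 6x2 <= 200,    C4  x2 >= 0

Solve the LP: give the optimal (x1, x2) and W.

Extreme points and W = -x1 + 5x2:
  (514/17, 481/17) → W = 1891/17
  (119/3, 0) → W = -119/3
  (200, 0) → W = -200

x1 = 514/17, x2 = 481/17, maximum W = 1891/17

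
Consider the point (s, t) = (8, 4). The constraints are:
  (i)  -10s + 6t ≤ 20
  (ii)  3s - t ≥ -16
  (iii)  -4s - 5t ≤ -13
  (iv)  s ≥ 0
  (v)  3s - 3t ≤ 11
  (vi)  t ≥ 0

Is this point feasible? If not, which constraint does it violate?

not feasible — violates (v)

Constraint (v): 3s - 3t = 12, which is not ≤ 11. All other constraints are satisfied.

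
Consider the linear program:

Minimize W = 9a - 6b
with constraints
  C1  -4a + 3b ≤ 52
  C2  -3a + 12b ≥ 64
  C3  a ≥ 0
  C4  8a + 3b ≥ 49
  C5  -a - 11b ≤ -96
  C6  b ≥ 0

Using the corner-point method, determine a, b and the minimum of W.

Extreme points and W = 9a - 6b:
  (0, 52/3) → W = -104
  (448/45, 352/45) → W = 128/3
  (0, 49/3) → W = -98
  (251/85, 719/85) → W = -411/17
The feasible region is unbounded (it extends along (3, 4), (4, 1)), but W strictly increases along every unbounded feasible direction, so there is no improving ray and the minimum is attained at a vertex.

At the optimal vertex, -4a + 3b = 52 and a = 0.
Solving simultaneously gives a = 0, b = 52/3.

a = 0, b = 52/3, minimum W = -104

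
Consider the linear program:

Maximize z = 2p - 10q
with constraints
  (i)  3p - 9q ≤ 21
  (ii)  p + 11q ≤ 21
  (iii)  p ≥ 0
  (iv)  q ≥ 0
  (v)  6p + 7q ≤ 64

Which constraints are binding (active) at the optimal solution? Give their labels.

Vertices and z = 2p - 10q:
  (7, 0) → z = 14
  (241/25, 22/25) → z = 262/25
  (0, 21/11) → z = -210/11
  (557/59, 62/59) → z = 494/59
  (0, 0) → z = 0

The maximum is at (7, 0). Substituting into each constraint, equality holds for (i) and (iv); the remaining constraints have slack.

(i) and (iv)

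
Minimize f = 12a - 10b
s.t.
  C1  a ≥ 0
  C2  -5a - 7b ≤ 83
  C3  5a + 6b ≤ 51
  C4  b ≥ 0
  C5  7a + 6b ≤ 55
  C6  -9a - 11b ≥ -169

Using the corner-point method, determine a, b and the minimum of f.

a = 0, b = 17/2, minimum f = -85

Corner points and f = 12a - 10b:
  (0, 17/2) → f = -85
  (0, 0) → f = 0
  (2, 41/6) → f = -133/3
  (55/7, 0) → f = 660/7

The binding constraints are a = 0 and 5a + 6b = 51.
Solving simultaneously gives a = 0, b = 17/2.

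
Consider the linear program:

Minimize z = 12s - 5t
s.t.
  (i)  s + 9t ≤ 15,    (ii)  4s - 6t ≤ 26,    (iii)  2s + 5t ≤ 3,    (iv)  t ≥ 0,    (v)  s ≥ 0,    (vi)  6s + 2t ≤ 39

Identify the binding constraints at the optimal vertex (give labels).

Corner points and z = 12s - 5t:
  (3/2, 0) → z = 18
  (0, 3/5) → z = -3
  (0, 0) → z = 0

The minimum is at (0, 3/5). Substituting into each constraint, equality holds for (iii) and (v); the remaining constraints have slack.

(iii) and (v)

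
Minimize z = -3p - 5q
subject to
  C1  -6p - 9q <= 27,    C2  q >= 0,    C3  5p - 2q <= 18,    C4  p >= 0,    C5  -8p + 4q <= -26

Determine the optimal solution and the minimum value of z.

p = 5, q = 7/2, minimum z = -65/2

Feasible corners and z = -3p - 5q:
  (18/5, 0) → z = -54/5
  (13/4, 0) → z = -39/4
  (5, 7/2) → z = -65/2

The optimum lies where 5p - 2q = 18 and -8p + 4q = -26.
Solving simultaneously gives p = 5, q = 7/2.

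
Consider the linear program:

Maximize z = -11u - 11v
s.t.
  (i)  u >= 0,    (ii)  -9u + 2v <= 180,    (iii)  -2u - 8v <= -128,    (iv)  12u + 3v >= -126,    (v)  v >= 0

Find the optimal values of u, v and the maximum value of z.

u = 0, v = 16, maximum z = -176

The feasible region is unbounded (it extends along (2, 9), (1, 0)), but z strictly decreases along every unbounded feasible direction, so there is no improving ray and the maximum is attained at a vertex.

The optimum lies where u = 0 and -2u - 8v = -128.
Solving simultaneously gives u = 0, v = 16.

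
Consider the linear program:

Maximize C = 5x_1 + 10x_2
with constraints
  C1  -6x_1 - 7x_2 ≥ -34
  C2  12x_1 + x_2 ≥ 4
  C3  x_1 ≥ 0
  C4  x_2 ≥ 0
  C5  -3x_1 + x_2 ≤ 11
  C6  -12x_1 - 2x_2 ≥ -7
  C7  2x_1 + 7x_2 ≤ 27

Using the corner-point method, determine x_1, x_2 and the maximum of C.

Vertices and C = 5x_1 + 10x_2:
  (1/3, 0) → C = 5/3
  (1/12, 3) → C = 365/12
  (7/12, 0) → C = 35/12

x_1 = 1/12, x_2 = 3, maximum C = 365/12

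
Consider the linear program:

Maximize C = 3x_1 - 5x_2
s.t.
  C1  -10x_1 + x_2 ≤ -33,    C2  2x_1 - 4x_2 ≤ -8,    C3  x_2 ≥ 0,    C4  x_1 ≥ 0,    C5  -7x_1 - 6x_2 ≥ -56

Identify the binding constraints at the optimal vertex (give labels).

C2 and C5

Vertices and C = 3x_1 - 5x_2:
  (70/19, 73/19) → C = -155/19
  (254/67, 329/67) → C = -883/67
  (22/5, 21/5) → C = -39/5

The maximum is at (22/5, 21/5). Substituting into each constraint, equality holds for C2 and C5; the remaining constraints have slack.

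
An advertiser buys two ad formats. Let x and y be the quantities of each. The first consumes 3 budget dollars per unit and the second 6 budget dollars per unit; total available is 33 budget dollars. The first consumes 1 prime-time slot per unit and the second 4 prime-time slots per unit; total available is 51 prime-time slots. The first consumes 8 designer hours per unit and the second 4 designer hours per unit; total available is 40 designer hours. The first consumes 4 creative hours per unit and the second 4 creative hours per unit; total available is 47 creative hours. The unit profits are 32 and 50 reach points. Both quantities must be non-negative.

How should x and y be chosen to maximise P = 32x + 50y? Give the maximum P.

Corner points and P = 32x + 50y:
  (0, 0) → P = 0
  (0, 11/2) → P = 275
  (5, 0) → P = 160
  (3, 4) → P = 296

At the optimal vertex, 3x + 6y = 33 and 8x + 4y = 40.
Solving simultaneously gives x = 3, y = 4.

x = 3, y = 4, maximum P = 296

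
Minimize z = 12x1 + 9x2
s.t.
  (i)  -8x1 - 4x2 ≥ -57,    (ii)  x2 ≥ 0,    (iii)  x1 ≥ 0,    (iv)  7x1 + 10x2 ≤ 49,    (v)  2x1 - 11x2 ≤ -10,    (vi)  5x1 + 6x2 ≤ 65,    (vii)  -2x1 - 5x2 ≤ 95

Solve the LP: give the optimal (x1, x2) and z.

x1 = 0, x2 = 10/11, minimum z = 90/11

Feasible corners and z = 12x1 + 9x2:
  (0, 49/10) → z = 441/10
  (0, 10/11) → z = 90/11
  (439/97, 168/97) → z = 6780/97

The optimum lies where x1 = 0 and 2x1 - 11x2 = -10.
Solving simultaneously gives x1 = 0, x2 = 10/11.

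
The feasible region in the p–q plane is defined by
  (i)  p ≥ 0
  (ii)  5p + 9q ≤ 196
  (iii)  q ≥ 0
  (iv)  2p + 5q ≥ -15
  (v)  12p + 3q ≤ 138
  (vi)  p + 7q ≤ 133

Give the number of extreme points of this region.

Intersecting each pair of boundary lines and keeping only the points that satisfy every inequality leaves:
  (0, 0)
  (0, 19)
  (218/31, 554/31)
  (175/26, 469/26)
  (23/2, 0)

5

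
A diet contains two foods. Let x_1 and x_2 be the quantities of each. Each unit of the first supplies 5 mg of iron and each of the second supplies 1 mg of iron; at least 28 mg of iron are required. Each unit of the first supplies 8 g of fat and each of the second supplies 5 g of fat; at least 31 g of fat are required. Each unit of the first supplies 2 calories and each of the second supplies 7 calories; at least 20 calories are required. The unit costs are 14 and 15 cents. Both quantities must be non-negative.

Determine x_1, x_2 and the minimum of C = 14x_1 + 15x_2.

x_1 = 16/3, x_2 = 4/3, minimum C = 284/3

The feasible region is unbounded (it extends along (0, 1), (1, 0)), but C strictly increases along every unbounded feasible direction, so there is no improving ray and the minimum is attained at a vertex.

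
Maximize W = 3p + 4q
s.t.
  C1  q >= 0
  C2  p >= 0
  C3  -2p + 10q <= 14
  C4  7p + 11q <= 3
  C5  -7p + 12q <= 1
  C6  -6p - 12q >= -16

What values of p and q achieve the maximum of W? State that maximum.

p = 3/7, q = 0, maximum W = 9/7

Vertices and W = 3p + 4q:
  (0, 0) → W = 0
  (3/7, 0) → W = 9/7
  (0, 1/12) → W = 1/3
  (25/161, 4/23) → W = 187/161

The optimum lies where q = 0 and 7p + 11q = 3.
Solving simultaneously gives p = 3/7, q = 0.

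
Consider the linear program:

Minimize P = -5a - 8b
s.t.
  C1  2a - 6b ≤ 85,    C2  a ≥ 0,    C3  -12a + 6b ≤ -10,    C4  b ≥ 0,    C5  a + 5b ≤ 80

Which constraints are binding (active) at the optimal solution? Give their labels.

Corner points and P = -5a - 8b:
  (85/2, 0) → P = -425/2
  (905/16, 75/16) → P = -5125/16
  (5/6, 0) → P = -25/6
  (265/33, 475/33) → P = -5125/33

The minimum is at (905/16, 75/16). Substituting into each constraint, equality holds for C1 and C5; the remaining constraints have slack.

C1 and C5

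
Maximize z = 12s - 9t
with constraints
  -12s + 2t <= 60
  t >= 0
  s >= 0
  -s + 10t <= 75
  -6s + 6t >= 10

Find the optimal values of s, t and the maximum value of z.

Corner points and z = 12s - 9t:
  (0, 15/2) → z = -135/2
  (0, 5/3) → z = -15
  (175/27, 220/27) → z = 40/9

s = 175/27, t = 220/27, maximum z = 40/9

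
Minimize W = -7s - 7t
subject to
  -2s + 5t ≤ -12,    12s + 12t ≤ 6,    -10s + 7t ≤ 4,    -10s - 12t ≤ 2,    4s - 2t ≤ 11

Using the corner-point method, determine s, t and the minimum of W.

s = 31/16, t = -13/8, minimum W = -35/16

Feasible corners and W = -7s - 7t:
  (67/37, -62/37) → W = -35/37
  (31/16, -13/8) → W = -35/16
  (32/17, -59/34) → W = -35/34

At the optimal vertex, -2s + 5t = -12 and 4s - 2t = 11.
Solving simultaneously gives s = 31/16, t = -13/8.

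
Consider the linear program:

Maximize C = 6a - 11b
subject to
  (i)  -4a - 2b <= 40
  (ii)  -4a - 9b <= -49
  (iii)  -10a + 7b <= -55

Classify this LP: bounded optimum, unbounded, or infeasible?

unbounded

From the feasible point (419/59, 135/59), moving in the direction (9, -4) keeps every constraint satisfied while C increases without bound.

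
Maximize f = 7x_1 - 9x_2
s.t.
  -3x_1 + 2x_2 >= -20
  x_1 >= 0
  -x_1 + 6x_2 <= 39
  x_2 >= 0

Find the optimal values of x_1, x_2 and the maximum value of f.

x_1 = 20/3, x_2 = 0, maximum f = 140/3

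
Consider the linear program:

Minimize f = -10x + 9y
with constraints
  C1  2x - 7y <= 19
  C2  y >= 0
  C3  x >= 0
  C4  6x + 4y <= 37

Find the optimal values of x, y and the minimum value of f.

Corner points and f = -10x + 9y:
  (0, 0) → f = 0
  (37/6, 0) → f = -185/3
  (0, 37/4) → f = 333/4

The binding constraints are y = 0 and 6x + 4y = 37.
Solving simultaneously gives x = 37/6, y = 0.

x = 37/6, y = 0, minimum f = -185/3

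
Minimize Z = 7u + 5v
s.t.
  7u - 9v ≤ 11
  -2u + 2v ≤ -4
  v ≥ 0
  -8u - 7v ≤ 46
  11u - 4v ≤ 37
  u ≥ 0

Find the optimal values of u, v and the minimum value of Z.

Vertices and Z = 7u + 5v:
  (7/2, 3/2) → Z = 32
  (289/71, 138/71) → Z = 2713/71
  (29/7, 15/7) → Z = 278/7

u = 7/2, v = 3/2, minimum Z = 32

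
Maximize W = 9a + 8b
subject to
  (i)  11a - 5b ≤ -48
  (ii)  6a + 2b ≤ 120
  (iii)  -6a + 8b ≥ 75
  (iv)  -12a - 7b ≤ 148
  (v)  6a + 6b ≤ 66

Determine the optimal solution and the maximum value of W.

a = 7/16, b = 169/16, maximum W = 1415/16

Feasible corners and W = 9a + 8b:
  (-9/58, 537/58) → W = 4215/58
  (7/16, 169/16) → W = 1415/16
  (-1709/138, 2/23) → W = -5095/46
  (-45, 56) → W = 43

The binding constraints are 11a - 5b = -48 and 6a + 6b = 66.
Solving simultaneously gives a = 7/16, b = 169/16.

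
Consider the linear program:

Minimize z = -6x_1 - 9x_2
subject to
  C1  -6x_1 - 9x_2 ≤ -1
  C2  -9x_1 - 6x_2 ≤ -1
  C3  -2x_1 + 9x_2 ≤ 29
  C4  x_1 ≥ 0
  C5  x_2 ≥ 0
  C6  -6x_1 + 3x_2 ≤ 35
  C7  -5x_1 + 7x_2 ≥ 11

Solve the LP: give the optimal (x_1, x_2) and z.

x_1 = 104/31, x_2 = 123/31, minimum z = -1731/31

Vertices and z = -6x_1 - 9x_2:
  (0, 29/9) → z = -29
  (104/31, 123/31) → z = -1731/31
  (0, 11/7) → z = -99/7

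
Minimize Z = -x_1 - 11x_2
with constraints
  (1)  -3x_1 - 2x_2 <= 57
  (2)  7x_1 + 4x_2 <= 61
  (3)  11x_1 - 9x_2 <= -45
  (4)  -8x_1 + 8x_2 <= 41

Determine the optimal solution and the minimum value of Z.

Vertices and Z = -x_1 - 11x_2:
  (-603/49, -492/49) → Z = 6015/49
  (-269/20, -333/40) → Z = 4201/40
  (9/16, 91/16) → Z = -505/8

The optimum lies where 11x_1 - 9x_2 = -45 and -8x_1 + 8x_2 = 41.
Solving simultaneously gives x_1 = 9/16, x_2 = 91/16.

x_1 = 9/16, x_2 = 91/16, minimum Z = -505/8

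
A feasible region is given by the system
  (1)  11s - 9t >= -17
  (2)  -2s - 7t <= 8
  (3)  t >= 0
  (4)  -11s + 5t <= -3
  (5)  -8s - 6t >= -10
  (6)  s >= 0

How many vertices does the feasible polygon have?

3

The feasible vertices (each the meet of two boundaries and inside every other half-plane) are:
  (3/11, 0)
  (5/4, 0)
  (34/53, 43/53)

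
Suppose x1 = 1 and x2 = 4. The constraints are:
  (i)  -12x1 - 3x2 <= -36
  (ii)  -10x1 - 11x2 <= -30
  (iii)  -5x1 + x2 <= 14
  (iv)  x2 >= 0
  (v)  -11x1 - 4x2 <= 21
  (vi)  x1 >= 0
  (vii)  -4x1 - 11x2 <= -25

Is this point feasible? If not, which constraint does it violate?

Constraint (i): -12x1 - 3x2 = -24, which is not ≤ -36. All other constraints are satisfied.

not feasible — violates (i)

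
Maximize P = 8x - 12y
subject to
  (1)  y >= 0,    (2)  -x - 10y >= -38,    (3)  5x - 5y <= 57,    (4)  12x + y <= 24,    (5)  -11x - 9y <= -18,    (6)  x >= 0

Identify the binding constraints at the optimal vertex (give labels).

(1) and (4)

Extreme points and P = 8x - 12y:
  (2, 0) → P = 16
  (18/11, 0) → P = 144/11
  (202/119, 432/119) → P = -3568/119
  (0, 19/5) → P = -228/5
  (0, 2) → P = -24

The maximum is at (2, 0). Substituting into each constraint, equality holds for (1) and (4); the remaining constraints have slack.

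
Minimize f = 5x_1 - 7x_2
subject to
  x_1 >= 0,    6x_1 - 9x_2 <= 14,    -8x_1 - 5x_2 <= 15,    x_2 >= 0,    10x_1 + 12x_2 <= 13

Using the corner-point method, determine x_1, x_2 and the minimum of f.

x_1 = 0, x_2 = 13/12, minimum f = -91/12

Extreme points and f = 5x_1 - 7x_2:
  (0, 0) → f = 0
  (0, 13/12) → f = -91/12
  (13/10, 0) → f = 13/2

The binding constraints are x_1 = 0 and 10x_1 + 12x_2 = 13.
Solving simultaneously gives x_1 = 0, x_2 = 13/12.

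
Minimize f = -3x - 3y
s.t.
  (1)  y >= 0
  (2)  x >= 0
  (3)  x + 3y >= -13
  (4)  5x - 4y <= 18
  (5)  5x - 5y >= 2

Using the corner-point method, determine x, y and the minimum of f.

x = 82/5, y = 16, minimum f = -486/5

Corner points and f = -3x - 3y:
  (18/5, 0) → f = -54/5
  (2/5, 0) → f = -6/5
  (82/5, 16) → f = -486/5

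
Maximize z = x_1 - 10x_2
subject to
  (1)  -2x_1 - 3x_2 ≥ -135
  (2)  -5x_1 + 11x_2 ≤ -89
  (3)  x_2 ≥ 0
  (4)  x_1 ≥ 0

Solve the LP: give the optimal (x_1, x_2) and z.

Corner points and z = x_1 - 10x_2:
  (1752/37, 497/37) → z = -3218/37
  (135/2, 0) → z = 135/2
  (89/5, 0) → z = 89/5

x_1 = 135/2, x_2 = 0, maximum z = 135/2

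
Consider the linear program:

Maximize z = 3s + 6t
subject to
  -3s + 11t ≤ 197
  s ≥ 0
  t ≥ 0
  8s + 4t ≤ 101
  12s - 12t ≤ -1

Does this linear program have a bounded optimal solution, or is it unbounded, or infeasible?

bounded optimum

Vertices and z = 3s + 6t:
  (0, 197/11) → z = 1182/11
  (323/100, 1879/100) → z = 12243/100
  (0, 1/12) → z = 1/2
  (151/18, 305/36) → z = 76
The feasible region has finitely many vertices and no improving ray; the maximum is 12243/100 at (323/100, 1879/100).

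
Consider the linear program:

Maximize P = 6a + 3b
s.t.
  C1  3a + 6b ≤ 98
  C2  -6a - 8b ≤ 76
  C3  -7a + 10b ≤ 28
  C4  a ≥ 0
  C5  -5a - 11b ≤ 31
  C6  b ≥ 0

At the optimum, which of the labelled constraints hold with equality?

C1 and C6

Corner points and P = 6a + 3b:
  (203/18, 385/36) → P = 399/4
  (98/3, 0) → P = 196
  (0, 14/5) → P = 42/5
  (0, 0) → P = 0

The maximum is at (98/3, 0). Substituting into each constraint, equality holds for C1 and C6; the remaining constraints have slack.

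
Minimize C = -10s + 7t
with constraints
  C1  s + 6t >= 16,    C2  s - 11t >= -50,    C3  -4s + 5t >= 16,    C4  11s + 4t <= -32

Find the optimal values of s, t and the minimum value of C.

s = -128/31, t = 104/31, minimum C = 2008/31

Vertices and C = -10s + 7t:
  (-124/17, 66/17) → C = 1702/17
  (-128/31, 104/31) → C = 2008/31
  (-552/125, 518/125) → C = 9146/125

The binding constraints are s + 6t = 16 and 11s + 4t = -32.
Solving simultaneously gives s = -128/31, t = 104/31.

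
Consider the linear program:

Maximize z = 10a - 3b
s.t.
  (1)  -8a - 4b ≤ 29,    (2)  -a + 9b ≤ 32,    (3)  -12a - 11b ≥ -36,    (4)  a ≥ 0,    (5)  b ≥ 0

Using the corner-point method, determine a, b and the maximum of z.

The binding constraints are -12a - 11b = -36 and b = 0.
Solving simultaneously gives a = 3, b = 0.

a = 3, b = 0, maximum z = 30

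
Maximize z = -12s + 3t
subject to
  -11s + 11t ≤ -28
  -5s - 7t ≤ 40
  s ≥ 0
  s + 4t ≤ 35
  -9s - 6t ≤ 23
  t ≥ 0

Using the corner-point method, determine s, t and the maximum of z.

s = 28/11, t = 0, maximum z = -336/11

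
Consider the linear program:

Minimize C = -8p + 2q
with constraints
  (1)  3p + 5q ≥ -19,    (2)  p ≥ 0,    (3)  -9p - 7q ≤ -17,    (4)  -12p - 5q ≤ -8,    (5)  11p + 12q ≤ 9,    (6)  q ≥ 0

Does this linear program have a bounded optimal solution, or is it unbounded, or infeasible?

infeasible

The boundaries 3p + 5q = -19 and -9p - 7q = -17 meet at (109/12, -37/4), but that point violates q ≥ 0. Every candidate vertex is excluded by some other constraint, so the feasible region is empty.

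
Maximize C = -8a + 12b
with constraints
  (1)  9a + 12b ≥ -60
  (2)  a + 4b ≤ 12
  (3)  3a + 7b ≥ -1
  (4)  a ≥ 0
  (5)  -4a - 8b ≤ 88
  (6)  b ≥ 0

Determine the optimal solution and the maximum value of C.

Feasible corners and C = -8a + 12b:
  (0, 3) → C = 36
  (12, 0) → C = -96
  (0, 0) → C = 0

a = 0, b = 3, maximum C = 36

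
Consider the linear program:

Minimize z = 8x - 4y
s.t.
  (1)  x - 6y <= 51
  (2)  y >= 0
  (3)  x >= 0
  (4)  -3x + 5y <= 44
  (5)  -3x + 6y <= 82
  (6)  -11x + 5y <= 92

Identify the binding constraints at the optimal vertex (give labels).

(3) and (4)

Feasible corners and z = 8x - 4y:
  (51, 0) → z = 408
  (0, 0) → z = 0
  (0, 44/5) → z = -176/5
  (146/3, 38) → z = 712/3
The feasible region is unbounded (it extends along (6, 1), (2, 1)), but z strictly increases along every unbounded feasible direction, so there is no improving ray and the minimum is attained at a vertex.

The minimum is at (0, 44/5). Substituting into each constraint, equality holds for (3) and (4); the remaining constraints have slack.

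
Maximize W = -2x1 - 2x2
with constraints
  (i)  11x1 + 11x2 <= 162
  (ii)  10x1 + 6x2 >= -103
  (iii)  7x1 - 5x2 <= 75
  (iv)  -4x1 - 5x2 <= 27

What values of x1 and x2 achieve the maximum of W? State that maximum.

x1 = -353/26, x2 = 71/13, maximum W = 211/13

The binding constraints are 10x1 + 6x2 = -103 and -4x1 - 5x2 = 27.
Solving simultaneously gives x1 = -353/26, x2 = 71/13.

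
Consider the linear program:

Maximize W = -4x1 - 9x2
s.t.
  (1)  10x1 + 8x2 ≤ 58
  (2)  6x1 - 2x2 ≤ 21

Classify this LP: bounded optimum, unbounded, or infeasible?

From the feasible point (71/17, 69/34), moving in the direction (-2, -6) keeps every constraint satisfied while W increases without bound.

unbounded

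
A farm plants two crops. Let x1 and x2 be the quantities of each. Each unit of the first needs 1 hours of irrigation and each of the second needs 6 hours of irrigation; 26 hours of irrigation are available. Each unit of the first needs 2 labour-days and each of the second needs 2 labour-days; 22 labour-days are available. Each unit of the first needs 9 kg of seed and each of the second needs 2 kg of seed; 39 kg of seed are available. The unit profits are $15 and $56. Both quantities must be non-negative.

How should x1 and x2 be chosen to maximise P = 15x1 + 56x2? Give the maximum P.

x1 = 7/2, x2 = 15/4, maximum P = 525/2

Corner points and P = 15x1 + 56x2:
  (0, 0) → P = 0
  (0, 13/3) → P = 728/3
  (13/3, 0) → P = 65
  (7/2, 15/4) → P = 525/2

At the optimal vertex, x1 + 6x2 = 26 and 9x1 + 2x2 = 39.
Solving simultaneously gives x1 = 7/2, x2 = 15/4.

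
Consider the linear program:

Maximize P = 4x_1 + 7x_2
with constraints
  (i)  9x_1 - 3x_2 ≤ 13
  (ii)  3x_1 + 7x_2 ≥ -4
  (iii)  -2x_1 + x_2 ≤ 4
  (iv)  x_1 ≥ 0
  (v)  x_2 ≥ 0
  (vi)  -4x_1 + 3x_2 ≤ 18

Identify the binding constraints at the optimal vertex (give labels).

Corner points and P = 4x_1 + 7x_2:
  (13/9, 0) → P = 52/9
  (31/5, 214/15) → P = 374/3
  (0, 4) → P = 28
  (3, 10) → P = 82
  (0, 0) → P = 0

The maximum is at (31/5, 214/15). Substituting into each constraint, equality holds for (i) and (vi); the remaining constraints have slack.

(i) and (vi)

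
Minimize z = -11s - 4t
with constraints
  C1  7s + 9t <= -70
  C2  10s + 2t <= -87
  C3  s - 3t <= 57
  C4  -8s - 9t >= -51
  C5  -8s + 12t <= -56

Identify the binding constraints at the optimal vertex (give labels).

Extreme points and z = -11s - 4t:
  (-147/32, -657/32) → z = 4245/32
  (-233/34, -157/17) → z = 3819/34
  (-43, -100/3) → z = 1819/3

The minimum is at (-233/34, -157/17). Substituting into each constraint, equality holds for C2 and C5; the remaining constraints have slack.

C2 and C5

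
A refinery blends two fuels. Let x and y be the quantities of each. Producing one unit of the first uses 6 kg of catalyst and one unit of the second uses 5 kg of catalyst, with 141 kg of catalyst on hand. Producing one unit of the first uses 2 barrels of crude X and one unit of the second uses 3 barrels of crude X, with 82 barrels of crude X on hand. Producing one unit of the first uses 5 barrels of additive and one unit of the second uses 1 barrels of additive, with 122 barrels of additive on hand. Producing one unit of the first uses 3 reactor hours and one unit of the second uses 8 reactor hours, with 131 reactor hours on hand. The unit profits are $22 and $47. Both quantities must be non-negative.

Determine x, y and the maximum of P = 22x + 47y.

x = 43/3, y = 11, maximum P = 2497/3

Feasible corners and P = 22x + 47y:
  (0, 0) → P = 0
  (0, 131/8) → P = 6157/8
  (47/2, 0) → P = 517
  (43/3, 11) → P = 2497/3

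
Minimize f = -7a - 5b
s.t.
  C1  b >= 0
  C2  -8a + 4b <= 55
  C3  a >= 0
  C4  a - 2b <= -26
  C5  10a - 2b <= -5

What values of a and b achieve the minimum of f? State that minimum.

a = 15/4, b = 85/4, minimum f = -265/2

Feasible corners and f = -7a - 5b:
  (0, 55/4) → f = -275/4
  (15/4, 85/4) → f = -265/2
  (0, 13) → f = -65
  (7/3, 85/6) → f = -523/6

The optimum lies where -8a + 4b = 55 and 10a - 2b = -5.
Solving simultaneously gives a = 15/4, b = 85/4.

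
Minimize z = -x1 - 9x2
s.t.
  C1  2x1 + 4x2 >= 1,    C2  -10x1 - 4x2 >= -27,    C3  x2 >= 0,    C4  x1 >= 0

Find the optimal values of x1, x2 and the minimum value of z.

x1 = 0, x2 = 27/4, minimum z = -243/4

Corner points and z = -x1 - 9x2:
  (1/2, 0) → z = -1/2
  (0, 1/4) → z = -9/4
  (27/10, 0) → z = -27/10
  (0, 27/4) → z = -243/4

The optimum lies where -10x1 - 4x2 = -27 and x1 = 0.
Solving simultaneously gives x1 = 0, x2 = 27/4.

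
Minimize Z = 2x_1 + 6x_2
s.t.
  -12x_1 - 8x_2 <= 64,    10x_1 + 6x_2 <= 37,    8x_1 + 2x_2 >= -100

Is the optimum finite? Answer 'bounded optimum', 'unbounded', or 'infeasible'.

Vertices and Z = 2x_1 + 6x_2:
  (85, -271/2) → Z = -643
  (-84/5, 86/5) → Z = 348/5
  (-337/14, 324/7) → Z = 1607/7
The feasible region has finitely many vertices and no improving ray; the minimum is -643 at (85, -271/2).

bounded optimum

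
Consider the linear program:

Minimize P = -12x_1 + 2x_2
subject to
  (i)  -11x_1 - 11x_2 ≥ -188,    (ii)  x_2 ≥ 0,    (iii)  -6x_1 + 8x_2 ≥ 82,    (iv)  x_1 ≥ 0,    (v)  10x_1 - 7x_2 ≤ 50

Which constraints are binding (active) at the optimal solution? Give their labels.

(i) and (iii)

Extreme points and P = -12x_1 + 2x_2:
  (43/11, 145/11) → P = -226/11
  (0, 188/11) → P = 376/11
  (0, 41/4) → P = 41/2

The minimum is at (43/11, 145/11). Substituting into each constraint, equality holds for (i) and (iii); the remaining constraints have slack.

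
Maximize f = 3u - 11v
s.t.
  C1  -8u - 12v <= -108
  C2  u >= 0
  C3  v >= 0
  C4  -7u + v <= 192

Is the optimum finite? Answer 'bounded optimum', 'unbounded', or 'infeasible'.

unbounded

From the feasible point (0, 9), moving in the direction (1, 0) keeps every constraint satisfied while f increases without bound.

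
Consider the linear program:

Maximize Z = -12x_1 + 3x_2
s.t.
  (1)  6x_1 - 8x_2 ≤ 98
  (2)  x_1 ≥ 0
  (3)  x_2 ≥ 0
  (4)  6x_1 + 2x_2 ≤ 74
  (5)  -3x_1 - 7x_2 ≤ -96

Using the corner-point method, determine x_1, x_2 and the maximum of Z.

Corner points and Z = -12x_1 + 3x_2:
  (0, 37) → Z = 111
  (0, 96/7) → Z = 288/7
  (163/18, 59/6) → Z = -475/6

The optimum lies where x_1 = 0 and 6x_1 + 2x_2 = 74.
Solving simultaneously gives x_1 = 0, x_2 = 37.

x_1 = 0, x_2 = 37, maximum Z = 111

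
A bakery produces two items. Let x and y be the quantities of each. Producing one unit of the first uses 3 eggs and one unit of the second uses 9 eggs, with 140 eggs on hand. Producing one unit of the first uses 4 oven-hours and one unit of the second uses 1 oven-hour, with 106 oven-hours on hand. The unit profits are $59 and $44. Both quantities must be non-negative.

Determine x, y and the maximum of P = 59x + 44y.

Corner points and P = 59x + 44y:
  (0, 0) → P = 0
  (0, 140/9) → P = 6160/9
  (53/2, 0) → P = 3127/2
  (74/3, 22/3) → P = 1778

x = 74/3, y = 22/3, maximum P = 1778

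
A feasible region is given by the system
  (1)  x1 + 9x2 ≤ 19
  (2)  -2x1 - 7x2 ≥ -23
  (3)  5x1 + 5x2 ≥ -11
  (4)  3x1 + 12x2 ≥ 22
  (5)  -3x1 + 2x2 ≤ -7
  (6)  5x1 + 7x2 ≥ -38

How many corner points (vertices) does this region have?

Pairwise boundary intersections that survive every other constraint:
  (74/11, 15/11)
  (101/29, 50/29)
  (122/3, -25/3)
  (64/21, 15/14)

4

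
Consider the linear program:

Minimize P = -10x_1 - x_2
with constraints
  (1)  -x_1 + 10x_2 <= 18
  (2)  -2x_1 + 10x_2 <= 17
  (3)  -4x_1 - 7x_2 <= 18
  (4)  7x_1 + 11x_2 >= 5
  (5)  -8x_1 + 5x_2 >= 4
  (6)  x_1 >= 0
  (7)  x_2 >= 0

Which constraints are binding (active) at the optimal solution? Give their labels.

Vertices and P = -10x_1 - x_2:
  (9/14, 64/35) → P = -289/35
  (0, 17/10) → P = -17/10
  (0, 4/5) → P = -4/5

The minimum is at (9/14, 64/35). Substituting into each constraint, equality holds for (2) and (5); the remaining constraints have slack.

(2) and (5)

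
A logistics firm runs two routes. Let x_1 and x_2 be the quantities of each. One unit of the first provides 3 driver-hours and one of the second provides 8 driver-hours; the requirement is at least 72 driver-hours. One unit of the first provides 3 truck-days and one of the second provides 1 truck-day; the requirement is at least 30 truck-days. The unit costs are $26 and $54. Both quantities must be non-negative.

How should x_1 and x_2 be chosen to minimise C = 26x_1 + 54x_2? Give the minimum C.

x_1 = 8, x_2 = 6, minimum C = 532

The feasible region is unbounded (it extends along (0, 1), (1, 0)), but C strictly increases along every unbounded feasible direction, so there is no improving ray and the minimum is attained at a vertex.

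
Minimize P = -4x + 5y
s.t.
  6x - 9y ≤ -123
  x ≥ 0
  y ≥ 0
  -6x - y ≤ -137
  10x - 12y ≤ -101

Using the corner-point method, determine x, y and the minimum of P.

Corner points and P = -4x + 5y:
  (37/2, 26) → P = 56
  (63/2, 104/3) → P = 142/3
  (0, 137) → P = 685
The feasible region is unbounded (it extends along (0, 1), (6, 5)), but P strictly increases along every unbounded feasible direction, so there is no improving ray and the minimum is attained at a vertex.

At the optimal vertex, 6x - 9y = -123 and 10x - 12y = -101.
Solving simultaneously gives x = 63/2, y = 104/3.

x = 63/2, y = 104/3, minimum P = 142/3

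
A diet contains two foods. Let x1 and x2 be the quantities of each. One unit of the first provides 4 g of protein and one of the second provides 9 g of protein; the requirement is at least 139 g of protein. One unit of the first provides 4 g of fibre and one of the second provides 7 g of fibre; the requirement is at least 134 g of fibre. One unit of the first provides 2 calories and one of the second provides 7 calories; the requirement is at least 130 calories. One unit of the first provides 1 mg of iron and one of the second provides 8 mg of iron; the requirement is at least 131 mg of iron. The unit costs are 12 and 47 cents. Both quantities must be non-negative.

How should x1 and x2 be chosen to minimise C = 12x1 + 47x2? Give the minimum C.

x1 = 41/3, x2 = 44/3, minimum C = 2560/3

Feasible corners and C = 12x1 + 47x2:
  (0, 134/7) → C = 6298/7
  (131, 0) → C = 1572
  (2, 18) → C = 870
  (41/3, 44/3) → C = 2560/3
The feasible region is unbounded (it extends along (0, 1), (1, 0)), but C strictly increases along every unbounded feasible direction, so there is no improving ray and the minimum is attained at a vertex.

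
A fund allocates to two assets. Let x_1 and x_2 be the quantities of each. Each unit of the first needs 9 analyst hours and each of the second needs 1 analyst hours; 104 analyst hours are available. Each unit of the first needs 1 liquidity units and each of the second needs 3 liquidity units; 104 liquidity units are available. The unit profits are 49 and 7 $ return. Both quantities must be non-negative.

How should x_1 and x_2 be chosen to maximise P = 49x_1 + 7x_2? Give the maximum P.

Vertices and P = 49x_1 + 7x_2:
  (0, 0) → P = 0
  (0, 104/3) → P = 728/3
  (104/9, 0) → P = 5096/9
  (8, 32) → P = 616

x_1 = 8, x_2 = 32, maximum P = 616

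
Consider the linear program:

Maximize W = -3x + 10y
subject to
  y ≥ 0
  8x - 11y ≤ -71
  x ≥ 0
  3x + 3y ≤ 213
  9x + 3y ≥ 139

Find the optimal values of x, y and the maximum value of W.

x = 0, y = 71, maximum W = 710

Extreme points and W = -3x + 10y:
  (710/19, 639/19) → W = 4260/19
  (1316/123, 1751/123) → W = 13562/123
  (0, 71) → W = 710
  (0, 139/3) → W = 1390/3

The optimum lies where x = 0 and 3x + 3y = 213.
Solving simultaneously gives x = 0, y = 71.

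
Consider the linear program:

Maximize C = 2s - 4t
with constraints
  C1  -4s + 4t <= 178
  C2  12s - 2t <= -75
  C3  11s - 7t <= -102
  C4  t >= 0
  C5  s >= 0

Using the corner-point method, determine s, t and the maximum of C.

Extreme points and C = 2s - 4t:
  (7/5, 459/10) → C = -904/5
  (0, 89/2) → C = -178
  (0, 75/2) → C = -150

s = 0, t = 75/2, maximum C = -150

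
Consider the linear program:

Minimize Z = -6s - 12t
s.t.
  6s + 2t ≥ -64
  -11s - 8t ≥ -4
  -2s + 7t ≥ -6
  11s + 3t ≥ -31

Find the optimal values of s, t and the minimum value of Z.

s = -52/11, t = 7, minimum Z = -612/11

The binding constraints are -11s - 8t = -4 and 11s + 3t = -31.
Solving simultaneously gives s = -52/11, t = 7.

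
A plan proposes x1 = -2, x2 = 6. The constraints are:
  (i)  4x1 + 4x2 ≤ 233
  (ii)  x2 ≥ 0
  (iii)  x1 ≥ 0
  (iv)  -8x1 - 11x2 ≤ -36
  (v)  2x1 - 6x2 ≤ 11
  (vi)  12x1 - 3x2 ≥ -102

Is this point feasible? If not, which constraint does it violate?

not feasible — violates (iii)

Constraint (iii): x1 = -2, which is not ≥ 0. All other constraints are satisfied.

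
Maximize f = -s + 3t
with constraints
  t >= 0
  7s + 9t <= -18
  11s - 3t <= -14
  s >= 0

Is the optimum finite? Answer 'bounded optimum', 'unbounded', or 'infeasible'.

The boundaries t = 0 and 7s + 9t = -18 meet at (-18/7, 0), but that point violates s ≥ 0. Every candidate vertex is excluded by some other constraint, so the feasible region is empty.

infeasible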